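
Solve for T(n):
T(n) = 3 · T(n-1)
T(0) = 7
Pure geometric recurrence with ratio 3.
By induction T(n) = T(0) · (3)^n = 7 \cdot 3^{n}.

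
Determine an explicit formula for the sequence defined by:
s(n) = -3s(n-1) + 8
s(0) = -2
First-order linear non-homogeneous.
Homogeneous solution: s_h(n) = A·(-3)^n.
Try constant particular solution s_p = K: K = -3K + 8 ⇒ K = 2.
General: s(n) = A·(-3)^n + 2.
Apply s(0) = -2: A + 2 = -2 ⇒ A = -4.
So s(n) = 2 - 4 \left(-3\right)^{n}.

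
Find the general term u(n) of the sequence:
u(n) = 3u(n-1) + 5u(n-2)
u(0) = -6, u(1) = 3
Characteristic equation: x² - 3x - 5 = 0.
Discriminant Δ = (3)² + 4·(5) = 29.
Roots r₁,₂ = (3 ± √29)/2, so r₁ = \frac{3}{2} + \frac{\sqrt{29}}{2}, r₂ = \frac{3}{2} - \frac{\sqrt{29}}{2}.
General solution: u(n) = A·r₁^n + B·r₂^n.
From the initial conditions, A + B = -6 and r₁A + r₂B = 3.
Since r₁ - r₂ = √29: A = (3 - (-6)r₂)/√29 = -3 + \frac{12 \sqrt{29}}{29}, and B = -6 - A = -3 - \frac{12 \sqrt{29}}{29}.
So u(n) = \left(-3 + \frac{12 \sqrt{29}}{29}\right)\left(\frac{3}{2} + \frac{\sqrt{29}}{2}\right)^n + \left(-3 - \frac{12 \sqrt{29}}{29}\right)\left(\frac{3}{2} - \frac{\sqrt{29}}{2}\right)^n.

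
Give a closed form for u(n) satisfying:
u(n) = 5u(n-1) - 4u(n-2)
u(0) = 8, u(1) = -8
Characteristic equation: x² - 5x + 4 = 0, which factors as (x - (4))(x - (1)) = 0.
Roots r₁ = 4, r₂ = 1 (distinct).
General solution: u(n) = A·(4)^n + B·(1)^n.
From u(0) = 8: A + B = 8.
From u(1) = -8: 4A + B = -8.
Solving: A = - \frac{16}{3}, B = \frac{40}{3}.
So u(n) = \frac{40}{3} - \frac{16 \cdot 4^{n}}{3}.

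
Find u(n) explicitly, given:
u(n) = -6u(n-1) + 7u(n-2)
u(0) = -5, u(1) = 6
Characteristic equation: x² + 6x - 7 = 0, which factors as (x - (1))(x - (-7)) = 0.
Roots r₁ = 1, r₂ = -7 (distinct).
General solution: u(n) = A·(1)^n + B·(-7)^n.
From u(0) = -5: A + B = -5.
From u(1) = 6: A - 7B = 6.
Solving: A = - \frac{29}{8}, B = - \frac{11}{8}.
So u(n) = - \frac{11 \left(-7\right)^{n}}{8} - \frac{29}{8}.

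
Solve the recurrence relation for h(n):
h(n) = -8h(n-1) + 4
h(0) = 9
First-order linear non-homogeneous.
Homogeneous solution: h_h(n) = A·(-8)^n.
Try constant particular solution h_p = K: K = -8K + 4 ⇒ K = \frac{4}{9}.
General: h(n) = A·(-8)^n + \frac{4}{9}.
Apply h(0) = 9: A + \frac{4}{9} = 9 ⇒ A = \frac{77}{9}.
So h(n) = \frac{77 \left(-8\right)^{n}}{9} + \frac{4}{9}.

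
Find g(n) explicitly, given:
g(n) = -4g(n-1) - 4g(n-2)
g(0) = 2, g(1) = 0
Characteristic equation: x² + 4x + 4 = 0, which is (x - (-2))².
Repeated root r = -2.
General solution: g(n) = (A + Bn)·(-2)^n.
From g(0) = 2: A = 2.
From g(1) = 0: (A + B)·(-2) = 0 ⇒ B = -2.
So g(n) = \left(2 - 2 n\right) \cdot (-2)^n.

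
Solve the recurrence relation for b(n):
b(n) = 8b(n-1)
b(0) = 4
This is a homogeneous first-order recurrence with ratio 8.
By induction b(n) = b(0) · (8)^n = 4 \cdot 8^{n}.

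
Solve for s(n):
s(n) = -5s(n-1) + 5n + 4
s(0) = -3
First-order linear with linear forcing.
Homogeneous solution: s_h(n) = A·(-5)^n.
Try particular s_p(n) = pn + q. Substituting:
  pn + q = -5(p(n-1) + q) + 5n + 4.
Matching the n-coefficient: p = -5p + 5 ⇒ p = \frac{5}{6}.
Matching constants: q = 5p - 5q + 4 ⇒ q = \frac{49}{36}.
General: s(n) = A·(-5)^n + \frac{5 n}{6} + \frac{49}{36}.
Apply s(0) = -3: A + \frac{49}{36} = -3 ⇒ A = - \frac{157}{36}.
So s(n) = - \frac{157 \left(-5\right)^{n}}{36} + \frac{5 n}{6} + \frac{49}{36}.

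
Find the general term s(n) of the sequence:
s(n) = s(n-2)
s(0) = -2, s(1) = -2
Characteristic equation: x² - 1 = 0, which factors as (x - (1))(x - (-1)) = 0.
Roots r₁ = 1, r₂ = -1 (distinct).
General solution: s(n) = A·(1)^n + B·(-1)^n.
From s(0) = -2: A + B = -2.
From s(1) = -2: A - B = -2.
Solving: A = -2, B = 0.
So s(n) = -2.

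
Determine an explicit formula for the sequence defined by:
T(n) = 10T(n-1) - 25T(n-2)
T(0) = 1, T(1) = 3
Characteristic equation: x² - 10x + 25 = 0, which is (x - (5))².
Repeated root r = 5.
General solution: T(n) = (A + Bn)·(5)^n.
From T(0) = 1: A = 1.
From T(1) = 3: (A + B)·(5) = 3 ⇒ B = - \frac{2}{5}.
So T(n) = \left(1 - \frac{2 n}{5}\right) \cdot (5)^n.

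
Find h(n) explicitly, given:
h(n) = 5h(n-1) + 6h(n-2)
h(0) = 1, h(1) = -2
Characteristic equation: x² - 5x - 6 = 0, which factors as (x - (6))(x - (-1)) = 0.
Roots r₁ = 6, r₂ = -1 (distinct).
General solution: h(n) = A·(6)^n + B·(-1)^n.
From h(0) = 1: A + B = 1.
From h(1) = -2: 6A - B = -2.
Solving: A = - \frac{1}{7}, B = \frac{8}{7}.
So h(n) = \frac{8 \left(-1\right)^{n}}{7} - \frac{6^{n}}{7}.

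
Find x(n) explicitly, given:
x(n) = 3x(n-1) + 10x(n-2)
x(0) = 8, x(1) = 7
Characteristic equation: x² - 3x - 10 = 0, which factors as (x - (5))(x - (-2)) = 0.
Roots r₁ = 5, r₂ = -2 (distinct).
General solution: x(n) = A·(5)^n + B·(-2)^n.
From x(0) = 8: A + B = 8.
From x(1) = 7: 5A - 2B = 7.
Solving: A = \frac{23}{7}, B = \frac{33}{7}.
So x(n) = \frac{33 \left(-2\right)^{n}}{7} + \frac{23 \cdot 5^{n}}{7}.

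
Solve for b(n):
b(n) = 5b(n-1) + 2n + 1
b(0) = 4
First-order linear with linear forcing.
Homogeneous solution: b_h(n) = A·(5)^n.
Try particular b_p(n) = pn + q. Substituting:
  pn + q = 5(p(n-1) + q) + 2n + 1.
Matching the n-coefficient: p = 5p + 2 ⇒ p = - \frac{1}{2}.
Matching constants: q = -5p + 5q + 1 ⇒ q = - \frac{7}{8}.
General: b(n) = A·(5)^n - \frac{n}{2} - \frac{7}{8}.
Apply b(0) = 4: A - \frac{7}{8} = 4 ⇒ A = \frac{39}{8}.
So b(n) = \frac{39 \cdot 5^{n}}{8} - \frac{n}{2} - \frac{7}{8}.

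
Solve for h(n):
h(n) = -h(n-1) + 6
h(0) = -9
First-order linear non-homogeneous.
Homogeneous solution: h_h(n) = A·(-1)^n.
Try constant particular solution h_p = K: K = -K + 6 ⇒ K = 3.
General: h(n) = A·(-1)^n + 3.
Apply h(0) = -9: A + 3 = -9 ⇒ A = -12.
So h(n) = 3 - 12 \left(-1\right)^{n}.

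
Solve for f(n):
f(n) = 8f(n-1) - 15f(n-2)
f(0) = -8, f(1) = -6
Characteristic equation: x² - 8x + 15 = 0, which factors as (x - (5))(x - (3)) = 0.
Roots r₁ = 5, r₂ = 3 (distinct).
General solution: f(n) = A·(5)^n + B·(3)^n.
From f(0) = -8: A + B = -8.
From f(1) = -6: 5A + 3B = -6.
Solving: A = 9, B = -17.
So f(n) = - 17 \cdot 3^{n} + 9 \cdot 5^{n}.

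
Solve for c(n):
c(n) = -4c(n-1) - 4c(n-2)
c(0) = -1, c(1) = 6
Characteristic equation: x² + 4x + 4 = 0, which is (x - (-2))².
Repeated root r = -2.
General solution: c(n) = (A + Bn)·(-2)^n.
From c(0) = -1: A = -1.
From c(1) = 6: (A + B)·(-2) = 6 ⇒ B = -2.
So c(n) = \left(- 2 n - 1\right) \cdot (-2)^n.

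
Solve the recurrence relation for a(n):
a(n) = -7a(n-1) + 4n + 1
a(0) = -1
First-order linear with linear forcing.
Homogeneous solution: a_h(n) = A·(-7)^n.
Try particular a_p(n) = pn + q. Substituting:
  pn + q = -7(p(n-1) + q) + 4n + 1.
Matching the n-coefficient: p = -7p + 4 ⇒ p = \frac{1}{2}.
Matching constants: q = 7p - 7q + 1 ⇒ q = \frac{9}{16}.
General: a(n) = A·(-7)^n + \frac{n}{2} + \frac{9}{16}.
Apply a(0) = -1: A + \frac{9}{16} = -1 ⇒ A = - \frac{25}{16}.
So a(n) = - \frac{25 \left(-7\right)^{n}}{16} + \frac{n}{2} + \frac{9}{16}.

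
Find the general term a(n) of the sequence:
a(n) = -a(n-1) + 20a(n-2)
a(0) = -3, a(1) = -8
Characteristic equation: x² + x - 20 = 0, which factors as (x - (-5))(x - (4)) = 0.
Roots r₁ = -5, r₂ = 4 (distinct).
General solution: a(n) = A·(-5)^n + B·(4)^n.
From a(0) = -3: A + B = -3.
From a(1) = -8: -5A + 4B = -8.
Solving: A = - \frac{4}{9}, B = - \frac{23}{9}.
So a(n) = - \frac{4 \left(-5\right)^{n}}{9} - \frac{23 \cdot 4^{n}}{9}.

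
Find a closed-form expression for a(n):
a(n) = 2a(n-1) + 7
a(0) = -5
First-order linear non-homogeneous.
Homogeneous solution: a_h(n) = A·(2)^n.
Try constant particular solution a_p = K: K = 2K + 7 ⇒ K = -7.
General: a(n) = A·(2)^n - 7.
Apply a(0) = -5: A - 7 = -5 ⇒ A = 2.
So a(n) = 2 \cdot 2^{n} - 7.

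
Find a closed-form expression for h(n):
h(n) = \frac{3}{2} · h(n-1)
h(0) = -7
Pure geometric recurrence with ratio \frac{3}{2}.
By induction h(n) = h(0) · (\frac{3}{2})^n = - 7 \left(\frac{3}{2}\right)^{n}.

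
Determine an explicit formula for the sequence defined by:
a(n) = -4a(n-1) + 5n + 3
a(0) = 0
First-order linear with linear forcing.
Homogeneous solution: a_h(n) = A·(-4)^n.
Try particular a_p(n) = pn + q. Substituting:
  pn + q = -4(p(n-1) + q) + 5n + 3.
Matching the n-coefficient: p = -4p + 5 ⇒ p = 1.
Matching constants: q = 4p - 4q + 3 ⇒ q = \frac{7}{5}.
General: a(n) = A·(-4)^n + n + \frac{7}{5}.
Apply a(0) = 0: A + \frac{7}{5} = 0 ⇒ A = - \frac{7}{5}.
So a(n) = - \frac{7 \left(-4\right)^{n}}{5} + n + \frac{7}{5}.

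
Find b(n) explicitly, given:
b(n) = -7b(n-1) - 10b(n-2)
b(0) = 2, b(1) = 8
Characteristic equation: x² + 7x + 10 = 0, which factors as (x - (-2))(x - (-5)) = 0.
Roots r₁ = -2, r₂ = -5 (distinct).
General solution: b(n) = A·(-2)^n + B·(-5)^n.
From b(0) = 2: A + B = 2.
From b(1) = 8: -2A - 5B = 8.
Solving: A = 6, B = -4.
So b(n) = 6 \left(-2\right)^{n} - 4 \left(-5\right)^{n}.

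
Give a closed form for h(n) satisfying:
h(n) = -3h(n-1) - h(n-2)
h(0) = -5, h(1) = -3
Characteristic equation: x² + 3x + 1 = 0.
Discriminant Δ = (-3)² + 4·(-1) = 5.
Roots r₁,₂ = (-3 ± √5)/2, so r₁ = - \frac{3}{2} + \frac{\sqrt{5}}{2}, r₂ = - \frac{3}{2} - \frac{\sqrt{5}}{2}.
General solution: h(n) = A·r₁^n + B·r₂^n.
From the initial conditions, A + B = -5 and r₁A + r₂B = -3.
Since r₁ - r₂ = √5: A = (-3 - (-5)r₂)/√5 = - \frac{21 \sqrt{5}}{10} - \frac{5}{2}, and B = -5 - A = - \frac{5}{2} + \frac{21 \sqrt{5}}{10}.
So h(n) = \left(- \frac{21 \sqrt{5}}{10} - \frac{5}{2}\right)\left(- \frac{3}{2} + \frac{\sqrt{5}}{2}\right)^n + \left(- \frac{5}{2} + \frac{21 \sqrt{5}}{10}\right)\left(- \frac{3}{2} - \frac{\sqrt{5}}{2}\right)^n.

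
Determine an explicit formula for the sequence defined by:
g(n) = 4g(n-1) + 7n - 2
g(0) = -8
First-order linear with linear forcing.
Homogeneous solution: g_h(n) = A·(4)^n.
Try particular g_p(n) = pn + q. Substituting:
  pn + q = 4(p(n-1) + q) + 7n - 2.
Matching the n-coefficient: p = 4p + 7 ⇒ p = - \frac{7}{3}.
Matching constants: q = -4p + 4q - 2 ⇒ q = - \frac{22}{9}.
General: g(n) = A·(4)^n - \frac{7 n}{3} - \frac{22}{9}.
Apply g(0) = -8: A - \frac{22}{9} = -8 ⇒ A = - \frac{50}{9}.
So g(n) = - \frac{50 \cdot 4^{n}}{9} - \frac{7 n}{3} - \frac{22}{9}.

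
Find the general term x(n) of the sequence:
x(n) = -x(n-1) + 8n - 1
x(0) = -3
First-order linear with linear forcing.
Homogeneous solution: x_h(n) = A·(-1)^n.
Try particular x_p(n) = pn + q. Substituting:
  pn + q = -(p(n-1) + q) + 8n - 1.
Matching the n-coefficient: p = -p + 8 ⇒ p = 4.
Matching constants: q = p - q - 1 ⇒ q = \frac{3}{2}.
General: x(n) = A·(-1)^n + 4 n + \frac{3}{2}.
Apply x(0) = -3: A + \frac{3}{2} = -3 ⇒ A = - \frac{9}{2}.
So x(n) = - \frac{9 \left(-1\right)^{n}}{2} + 4 n + \frac{3}{2}.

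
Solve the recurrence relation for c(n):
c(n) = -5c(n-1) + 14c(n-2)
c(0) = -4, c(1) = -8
Characteristic equation: x² + 5x - 14 = 0, which factors as (x - (-7))(x - (2)) = 0.
Roots r₁ = -7, r₂ = 2 (distinct).
General solution: c(n) = A·(-7)^n + B·(2)^n.
From c(0) = -4: A + B = -4.
From c(1) = -8: -7A + 2B = -8.
Solving: A = 0, B = -4.
So c(n) = - 4 \cdot 2^{n}.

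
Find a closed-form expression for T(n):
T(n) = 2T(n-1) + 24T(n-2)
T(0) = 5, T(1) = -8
Characteristic equation: x² - 2x - 24 = 0, which factors as (x - (-4))(x - (6)) = 0.
Roots r₁ = -4, r₂ = 6 (distinct).
General solution: T(n) = A·(-4)^n + B·(6)^n.
From T(0) = 5: A + B = 5.
From T(1) = -8: -4A + 6B = -8.
Solving: A = \frac{19}{5}, B = \frac{6}{5}.
So T(n) = \frac{19 \left(-4\right)^{n}}{5} + \frac{6 \cdot 6^{n}}{5}.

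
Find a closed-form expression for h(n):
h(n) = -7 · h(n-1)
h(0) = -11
Pure geometric recurrence with ratio -7.
By induction h(n) = h(0) · (-7)^n = - 11 \left(-7\right)^{n}.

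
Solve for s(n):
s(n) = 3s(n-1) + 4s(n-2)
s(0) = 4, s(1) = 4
Characteristic equation: x² - 3x - 4 = 0, which factors as (x - (-1))(x - (4)) = 0.
Roots r₁ = -1, r₂ = 4 (distinct).
General solution: s(n) = A·(-1)^n + B·(4)^n.
From s(0) = 4: A + B = 4.
From s(1) = 4: -A + 4B = 4.
Solving: A = \frac{12}{5}, B = \frac{8}{5}.
So s(n) = \frac{12 \left(-1\right)^{n}}{5} + \frac{8 \cdot 4^{n}}{5}.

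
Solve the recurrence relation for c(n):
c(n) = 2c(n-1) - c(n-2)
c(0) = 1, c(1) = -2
Characteristic equation: x² - 2x + 1 = 0, which is (x - (1))².
Repeated root r = 1.
General solution: c(n) = (A + Bn)·(1)^n.
From c(0) = 1: A = 1.
From c(1) = -2: (A + B)·(1) = -2 ⇒ B = -3.
So c(n) = \left(1 - 3 n\right) \cdot (1)^n.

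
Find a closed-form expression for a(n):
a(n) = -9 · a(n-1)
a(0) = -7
Pure geometric recurrence with ratio -9.
By induction a(n) = a(0) · (-9)^n = - 7 \left(-9\right)^{n}.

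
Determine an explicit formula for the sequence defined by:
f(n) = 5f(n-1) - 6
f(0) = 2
First-order linear non-homogeneous.
Homogeneous solution: f_h(n) = A·(5)^n.
Try constant particular solution f_p = K: K = 5K - 6 ⇒ K = \frac{3}{2}.
General: f(n) = A·(5)^n + \frac{3}{2}.
Apply f(0) = 2: A + \frac{3}{2} = 2 ⇒ A = \frac{1}{2}.
So f(n) = \frac{5^{n}}{2} + \frac{3}{2}.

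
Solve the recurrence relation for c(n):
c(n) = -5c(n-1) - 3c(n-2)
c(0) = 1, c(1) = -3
Characteristic equation: x² + 5x + 3 = 0.
Discriminant Δ = (-5)² + 4·(-3) = 13.
Roots r₁,₂ = (-5 ± √13)/2, so r₁ = - \frac{5}{2} + \frac{\sqrt{13}}{2}, r₂ = - \frac{5}{2} - \frac{\sqrt{13}}{2}.
General solution: c(n) = A·r₁^n + B·r₂^n.
From the initial conditions, A + B = 1 and r₁A + r₂B = -3.
Since r₁ - r₂ = √13: A = (-3 - (1)r₂)/√13 = \frac{1}{2} - \frac{\sqrt{13}}{26}, and B = 1 - A = \frac{\sqrt{13}}{26} + \frac{1}{2}.
So c(n) = \left(\frac{1}{2} - \frac{\sqrt{13}}{26}\right)\left(- \frac{5}{2} + \frac{\sqrt{13}}{2}\right)^n + \left(\frac{\sqrt{13}}{26} + \frac{1}{2}\right)\left(- \frac{5}{2} - \frac{\sqrt{13}}{2}\right)^n.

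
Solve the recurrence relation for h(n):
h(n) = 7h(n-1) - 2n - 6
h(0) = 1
First-order linear with linear forcing.
Homogeneous solution: h_h(n) = A·(7)^n.
Try particular h_p(n) = pn + q. Substituting:
  pn + q = 7(p(n-1) + q) - 2n - 6.
Matching the n-coefficient: p = 7p - 2 ⇒ p = \frac{1}{3}.
Matching constants: q = -7p + 7q - 6 ⇒ q = \frac{25}{18}.
General: h(n) = A·(7)^n + \frac{n}{3} + \frac{25}{18}.
Apply h(0) = 1: A + \frac{25}{18} = 1 ⇒ A = - \frac{7}{18}.
So h(n) = - \frac{7 \cdot 7^{n}}{18} + \frac{n}{3} + \frac{25}{18}.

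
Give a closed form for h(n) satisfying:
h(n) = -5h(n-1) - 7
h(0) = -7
First-order linear non-homogeneous.
Homogeneous solution: h_h(n) = A·(-5)^n.
Try constant particular solution h_p = K: K = -5K - 7 ⇒ K = - \frac{7}{6}.
General: h(n) = A·(-5)^n - \frac{7}{6}.
Apply h(0) = -7: A - \frac{7}{6} = -7 ⇒ A = - \frac{35}{6}.
So h(n) = - \frac{35 \left(-5\right)^{n}}{6} - \frac{7}{6}.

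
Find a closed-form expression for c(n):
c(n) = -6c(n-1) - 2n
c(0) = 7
First-order linear with linear forcing.
Homogeneous solution: c_h(n) = A·(-6)^n.
Try particular c_p(n) = pn + q. Substituting:
  pn + q = -6(p(n-1) + q) - 2n.
Matching the n-coefficient: p = -6p - 2 ⇒ p = - \frac{2}{7}.
Matching constants: q = 6p - 6q ⇒ q = - \frac{12}{49}.
General: c(n) = A·(-6)^n - \frac{2 n}{7} - \frac{12}{49}.
Apply c(0) = 7: A - \frac{12}{49} = 7 ⇒ A = \frac{355}{49}.
So c(n) = \frac{355 \left(-6\right)^{n}}{49} - \frac{2 n}{7} - \frac{12}{49}.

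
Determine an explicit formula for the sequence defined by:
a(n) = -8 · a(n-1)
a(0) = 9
Pure geometric recurrence with ratio -8.
By induction a(n) = a(0) · (-8)^n = 9 \left(-8\right)^{n}.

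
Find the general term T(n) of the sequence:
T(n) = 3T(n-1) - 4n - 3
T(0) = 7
First-order linear with linear forcing.
Homogeneous solution: T_h(n) = A·(3)^n.
Try particular T_p(n) = pn + q. Substituting:
  pn + q = 3(p(n-1) + q) - 4n - 3.
Matching the n-coefficient: p = 3p - 4 ⇒ p = 2.
Matching constants: q = -3p + 3q - 3 ⇒ q = \frac{9}{2}.
General: T(n) = A·(3)^n + 2 n + \frac{9}{2}.
Apply T(0) = 7: A + \frac{9}{2} = 7 ⇒ A = \frac{5}{2}.
So T(n) = \frac{5 \cdot 3^{n}}{2} + 2 n + \frac{9}{2}.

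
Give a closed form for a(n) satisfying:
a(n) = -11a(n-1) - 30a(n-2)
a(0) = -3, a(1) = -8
Characteristic equation: x² + 11x + 30 = 0, which factors as (x - (-5))(x - (-6)) = 0.
Roots r₁ = -5, r₂ = -6 (distinct).
General solution: a(n) = A·(-5)^n + B·(-6)^n.
From a(0) = -3: A + B = -3.
From a(1) = -8: -5A - 6B = -8.
Solving: A = -26, B = 23.
So a(n) = - 26 \left(-5\right)^{n} + 23 \left(-6\right)^{n}.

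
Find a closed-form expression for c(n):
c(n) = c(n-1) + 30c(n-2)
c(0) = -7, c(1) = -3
Characteristic equation: x² - x - 30 = 0, which factors as (x - (-5))(x - (6)) = 0.
Roots r₁ = -5, r₂ = 6 (distinct).
General solution: c(n) = A·(-5)^n + B·(6)^n.
From c(0) = -7: A + B = -7.
From c(1) = -3: -5A + 6B = -3.
Solving: A = - \frac{39}{11}, B = - \frac{38}{11}.
So c(n) = - \frac{39 \left(-5\right)^{n}}{11} - \frac{38 \cdot 6^{n}}{11}.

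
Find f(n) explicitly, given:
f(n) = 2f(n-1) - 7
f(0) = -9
First-order linear non-homogeneous.
Homogeneous solution: f_h(n) = A·(2)^n.
Try constant particular solution f_p = K: K = 2K - 7 ⇒ K = 7.
General: f(n) = A·(2)^n + 7.
Apply f(0) = -9: A + 7 = -9 ⇒ A = -16.
So f(n) = 7 - 16 \cdot 2^{n}.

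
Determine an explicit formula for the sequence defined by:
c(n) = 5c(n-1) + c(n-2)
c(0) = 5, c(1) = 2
Characteristic equation: x² - 5x - 1 = 0.
Discriminant Δ = (5)² + 4·(1) = 29.
Roots r₁,₂ = (5 ± √29)/2, so r₁ = \frac{5}{2} + \frac{\sqrt{29}}{2}, r₂ = \frac{5}{2} - \frac{\sqrt{29}}{2}.
General solution: c(n) = A·r₁^n + B·r₂^n.
From the initial conditions, A + B = 5 and r₁A + r₂B = 2.
Since r₁ - r₂ = √29: A = (2 - (5)r₂)/√29 = \frac{5}{2} - \frac{21 \sqrt{29}}{58}, and B = 5 - A = \frac{21 \sqrt{29}}{58} + \frac{5}{2}.
So c(n) = \left(\frac{5}{2} - \frac{21 \sqrt{29}}{58}\right)\left(\frac{5}{2} + \frac{\sqrt{29}}{2}\right)^n + \left(\frac{21 \sqrt{29}}{58} + \frac{5}{2}\right)\left(\frac{5}{2} - \frac{\sqrt{29}}{2}\right)^n.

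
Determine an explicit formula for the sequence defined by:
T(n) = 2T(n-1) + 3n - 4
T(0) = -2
First-order linear with linear forcing.
Homogeneous solution: T_h(n) = A·(2)^n.
Try particular T_p(n) = pn + q. Substituting:
  pn + q = 2(p(n-1) + q) + 3n - 4.
Matching the n-coefficient: p = 2p + 3 ⇒ p = -3.
Matching constants: q = -2p + 2q - 4 ⇒ q = -2.
General: T(n) = A·(2)^n - 3 n - 2.
Apply T(0) = -2: A - 2 = -2 ⇒ A = 0.
So T(n) = - 3 n - 2.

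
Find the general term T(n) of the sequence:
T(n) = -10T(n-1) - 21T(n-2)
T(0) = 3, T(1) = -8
Characteristic equation: x² + 10x + 21 = 0, which factors as (x - (-3))(x - (-7)) = 0.
Roots r₁ = -3, r₂ = -7 (distinct).
General solution: T(n) = A·(-3)^n + B·(-7)^n.
From T(0) = 3: A + B = 3.
From T(1) = -8: -3A - 7B = -8.
Solving: A = \frac{13}{4}, B = - \frac{1}{4}.
So T(n) = \frac{13 \left(-3\right)^{n}}{4} - \frac{\left(-7\right)^{n}}{4}.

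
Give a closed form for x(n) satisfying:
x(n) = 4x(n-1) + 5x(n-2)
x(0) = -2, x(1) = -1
Characteristic equation: x² - 4x - 5 = 0, which factors as (x - (5))(x - (-1)) = 0.
Roots r₁ = 5, r₂ = -1 (distinct).
General solution: x(n) = A·(5)^n + B·(-1)^n.
From x(0) = -2: A + B = -2.
From x(1) = -1: 5A - B = -1.
Solving: A = - \frac{1}{2}, B = - \frac{3}{2}.
So x(n) = - \frac{3 \left(-1\right)^{n}}{2} - \frac{5^{n}}{2}.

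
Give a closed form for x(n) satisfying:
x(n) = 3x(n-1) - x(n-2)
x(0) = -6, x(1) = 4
Characteristic equation: x² - 3x + 1 = 0.
Discriminant Δ = (3)² + 4·(-1) = 5.
Roots r₁,₂ = (3 ± √5)/2, so r₁ = \frac{\sqrt{5}}{2} + \frac{3}{2}, r₂ = \frac{3}{2} - \frac{\sqrt{5}}{2}.
General solution: x(n) = A·r₁^n + B·r₂^n.
From the initial conditions, A + B = -6 and r₁A + r₂B = 4.
Since r₁ - r₂ = √5: A = (4 - (-6)r₂)/√5 = -3 + \frac{13 \sqrt{5}}{5}, and B = -6 - A = - \frac{13 \sqrt{5}}{5} - 3.
So x(n) = \left(-3 + \frac{13 \sqrt{5}}{5}\right)\left(\frac{\sqrt{5}}{2} + \frac{3}{2}\right)^n + \left(- \frac{13 \sqrt{5}}{5} - 3\right)\left(\frac{3}{2} - \frac{\sqrt{5}}{2}\right)^n.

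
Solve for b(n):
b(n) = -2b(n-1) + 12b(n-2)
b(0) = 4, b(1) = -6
Characteristic equation: x² + 2x - 12 = 0.
Discriminant Δ = (-2)² + 4·(12) = 52.
Roots r₁,₂ = (-2 ± √52)/2, so r₁ = -1 + \sqrt{13}, r₂ = - \sqrt{13} - 1.
General solution: b(n) = A·r₁^n + B·r₂^n.
From the initial conditions, A + B = 4 and r₁A + r₂B = -6.
Since r₁ - r₂ = √52: A = (-6 - (4)r₂)/√52 = 2 - \frac{\sqrt{13}}{13}, and B = 4 - A = \frac{\sqrt{13}}{13} + 2.
So b(n) = \left(2 - \frac{\sqrt{13}}{13}\right)\left(-1 + \sqrt{13}\right)^n + \left(\frac{\sqrt{13}}{13} + 2\right)\left(- \sqrt{13} - 1\right)^n.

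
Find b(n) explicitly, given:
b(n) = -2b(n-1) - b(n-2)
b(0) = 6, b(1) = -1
Characteristic equation: x² + 2x + 1 = 0, which is (x - (-1))².
Repeated root r = -1.
General solution: b(n) = (A + Bn)·(-1)^n.
From b(0) = 6: A = 6.
From b(1) = -1: (A + B)·(-1) = -1 ⇒ B = -5.
So b(n) = \left(6 - 5 n\right) \cdot (-1)^n.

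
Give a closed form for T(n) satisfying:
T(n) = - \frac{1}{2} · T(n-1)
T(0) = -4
Pure geometric recurrence with ratio - \frac{1}{2}.
By induction T(n) = T(0) · (- \frac{1}{2})^n = - 4 \left(- \frac{1}{2}\right)^{n}.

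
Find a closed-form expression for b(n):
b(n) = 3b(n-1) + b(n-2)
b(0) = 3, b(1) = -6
Characteristic equation: x² - 3x - 1 = 0.
Discriminant Δ = (3)² + 4·(1) = 13.
Roots r₁,₂ = (3 ± √13)/2, so r₁ = \frac{3}{2} + \frac{\sqrt{13}}{2}, r₂ = \frac{3}{2} - \frac{\sqrt{13}}{2}.
General solution: b(n) = A·r₁^n + B·r₂^n.
From the initial conditions, A + B = 3 and r₁A + r₂B = -6.
Since r₁ - r₂ = √13: A = (-6 - (3)r₂)/√13 = \frac{3}{2} - \frac{21 \sqrt{13}}{26}, and B = 3 - A = \frac{3}{2} + \frac{21 \sqrt{13}}{26}.
So b(n) = \left(\frac{3}{2} - \frac{21 \sqrt{13}}{26}\right)\left(\frac{3}{2} + \frac{\sqrt{13}}{2}\right)^n + \left(\frac{3}{2} + \frac{21 \sqrt{13}}{26}\right)\left(\frac{3}{2} - \frac{\sqrt{13}}{2}\right)^n.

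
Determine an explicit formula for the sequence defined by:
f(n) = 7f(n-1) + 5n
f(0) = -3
First-order linear with linear forcing.
Homogeneous solution: f_h(n) = A·(7)^n.
Try particular f_p(n) = pn + q. Substituting:
  pn + q = 7(p(n-1) + q) + 5n.
Matching the n-coefficient: p = 7p + 5 ⇒ p = - \frac{5}{6}.
Matching constants: q = -7p + 7q ⇒ q = - \frac{35}{36}.
General: f(n) = A·(7)^n - \frac{5 n}{6} - \frac{35}{36}.
Apply f(0) = -3: A - \frac{35}{36} = -3 ⇒ A = - \frac{73}{36}.
So f(n) = - \frac{73 \cdot 7^{n}}{36} - \frac{5 n}{6} - \frac{35}{36}.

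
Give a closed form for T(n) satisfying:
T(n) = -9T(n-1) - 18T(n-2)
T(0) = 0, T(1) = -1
Characteristic equation: x² + 9x + 18 = 0, which factors as (x - (-3))(x - (-6)) = 0.
Roots r₁ = -3, r₂ = -6 (distinct).
General solution: T(n) = A·(-3)^n + B·(-6)^n.
From T(0) = 0: A + B = 0.
From T(1) = -1: -3A - 6B = -1.
Solving: A = - \frac{1}{3}, B = \frac{1}{3}.
So T(n) = - \frac{\left(-3\right)^{n}}{3} + \frac{\left(-6\right)^{n}}{3}.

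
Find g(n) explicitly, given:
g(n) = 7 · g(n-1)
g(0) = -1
Pure geometric recurrence with ratio 7.
By induction g(n) = g(0) · (7)^n = - 7^{n}.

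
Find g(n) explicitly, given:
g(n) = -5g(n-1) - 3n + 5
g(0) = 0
First-order linear with linear forcing.
Homogeneous solution: g_h(n) = A·(-5)^n.
Try particular g_p(n) = pn + q. Substituting:
  pn + q = -5(p(n-1) + q) - 3n + 5.
Matching the n-coefficient: p = -5p - 3 ⇒ p = - \frac{1}{2}.
Matching constants: q = 5p - 5q + 5 ⇒ q = \frac{5}{12}.
General: g(n) = A·(-5)^n - \frac{n}{2} + \frac{5}{12}.
Apply g(0) = 0: A + \frac{5}{12} = 0 ⇒ A = - \frac{5}{12}.
So g(n) = - \frac{5 \left(-5\right)^{n}}{12} - \frac{n}{2} + \frac{5}{12}.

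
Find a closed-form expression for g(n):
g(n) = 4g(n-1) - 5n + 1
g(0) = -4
First-order linear with linear forcing.
Homogeneous solution: g_h(n) = A·(4)^n.
Try particular g_p(n) = pn + q. Substituting:
  pn + q = 4(p(n-1) + q) - 5n + 1.
Matching the n-coefficient: p = 4p - 5 ⇒ p = \frac{5}{3}.
Matching constants: q = -4p + 4q + 1 ⇒ q = \frac{17}{9}.
General: g(n) = A·(4)^n + \frac{5 n}{3} + \frac{17}{9}.
Apply g(0) = -4: A + \frac{17}{9} = -4 ⇒ A = - \frac{53}{9}.
So g(n) = - \frac{53 \cdot 4^{n}}{9} + \frac{5 n}{3} + \frac{17}{9}.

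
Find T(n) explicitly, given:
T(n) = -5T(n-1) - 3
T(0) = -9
First-order linear non-homogeneous.
Homogeneous solution: T_h(n) = A·(-5)^n.
Try constant particular solution T_p = K: K = -5K - 3 ⇒ K = - \frac{1}{2}.
General: T(n) = A·(-5)^n - \frac{1}{2}.
Apply T(0) = -9: A - \frac{1}{2} = -9 ⇒ A = - \frac{17}{2}.
So T(n) = - \frac{17 \left(-5\right)^{n}}{2} - \frac{1}{2}.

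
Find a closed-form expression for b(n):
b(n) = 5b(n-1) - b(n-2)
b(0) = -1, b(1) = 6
Characteristic equation: x² - 5x + 1 = 0.
Discriminant Δ = (5)² + 4·(-1) = 21.
Roots r₁,₂ = (5 ± √21)/2, so r₁ = \frac{\sqrt{21}}{2} + \frac{5}{2}, r₂ = \frac{5}{2} - \frac{\sqrt{21}}{2}.
General solution: b(n) = A·r₁^n + B·r₂^n.
From the initial conditions, A + B = -1 and r₁A + r₂B = 6.
Since r₁ - r₂ = √21: A = (6 - (-1)r₂)/√21 = - \frac{1}{2} + \frac{17 \sqrt{21}}{42}, and B = -1 - A = - \frac{17 \sqrt{21}}{42} - \frac{1}{2}.
So b(n) = \left(- \frac{1}{2} + \frac{17 \sqrt{21}}{42}\right)\left(\frac{\sqrt{21}}{2} + \frac{5}{2}\right)^n + \left(- \frac{17 \sqrt{21}}{42} - \frac{1}{2}\right)\left(\frac{5}{2} - \frac{\sqrt{21}}{2}\right)^n.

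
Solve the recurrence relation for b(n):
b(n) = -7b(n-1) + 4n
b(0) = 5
First-order linear with linear forcing.
Homogeneous solution: b_h(n) = A·(-7)^n.
Try particular b_p(n) = pn + q. Substituting:
  pn + q = -7(p(n-1) + q) + 4n.
Matching the n-coefficient: p = -7p + 4 ⇒ p = \frac{1}{2}.
Matching constants: q = 7p - 7q ⇒ q = \frac{7}{16}.
General: b(n) = A·(-7)^n + \frac{n}{2} + \frac{7}{16}.
Apply b(0) = 5: A + \frac{7}{16} = 5 ⇒ A = \frac{73}{16}.
So b(n) = \frac{73 \left(-7\right)^{n}}{16} + \frac{n}{2} + \frac{7}{16}.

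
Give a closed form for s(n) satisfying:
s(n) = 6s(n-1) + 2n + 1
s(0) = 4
First-order linear with linear forcing.
Homogeneous solution: s_h(n) = A·(6)^n.
Try particular s_p(n) = pn + q. Substituting:
  pn + q = 6(p(n-1) + q) + 2n + 1.
Matching the n-coefficient: p = 6p + 2 ⇒ p = - \frac{2}{5}.
Matching constants: q = -6p + 6q + 1 ⇒ q = - \frac{17}{25}.
General: s(n) = A·(6)^n - \frac{2 n}{5} - \frac{17}{25}.
Apply s(0) = 4: A - \frac{17}{25} = 4 ⇒ A = \frac{117}{25}.
So s(n) = \frac{117 \cdot 6^{n}}{25} - \frac{2 n}{5} - \frac{17}{25}.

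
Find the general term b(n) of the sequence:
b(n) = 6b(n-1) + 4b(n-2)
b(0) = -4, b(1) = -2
Characteristic equation: x² - 6x - 4 = 0.
Discriminant Δ = (6)² + 4·(4) = 52.
Roots r₁,₂ = (6 ± √52)/2, so r₁ = 3 + \sqrt{13}, r₂ = 3 - \sqrt{13}.
General solution: b(n) = A·r₁^n + B·r₂^n.
From the initial conditions, A + B = -4 and r₁A + r₂B = -2.
Since r₁ - r₂ = √52: A = (-2 - (-4)r₂)/√52 = -2 + \frac{5 \sqrt{13}}{13}, and B = -4 - A = -2 - \frac{5 \sqrt{13}}{13}.
So b(n) = \left(-2 + \frac{5 \sqrt{13}}{13}\right)\left(3 + \sqrt{13}\right)^n + \left(-2 - \frac{5 \sqrt{13}}{13}\right)\left(3 - \sqrt{13}\right)^n.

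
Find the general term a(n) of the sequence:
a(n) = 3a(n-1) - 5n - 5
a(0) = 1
First-order linear with linear forcing.
Homogeneous solution: a_h(n) = A·(3)^n.
Try particular a_p(n) = pn + q. Substituting:
  pn + q = 3(p(n-1) + q) - 5n - 5.
Matching the n-coefficient: p = 3p - 5 ⇒ p = \frac{5}{2}.
Matching constants: q = -3p + 3q - 5 ⇒ q = \frac{25}{4}.
General: a(n) = A·(3)^n + \frac{5 n}{2} + \frac{25}{4}.
Apply a(0) = 1: A + \frac{25}{4} = 1 ⇒ A = - \frac{21}{4}.
So a(n) = - \frac{21 \cdot 3^{n}}{4} + \frac{5 n}{2} + \frac{25}{4}.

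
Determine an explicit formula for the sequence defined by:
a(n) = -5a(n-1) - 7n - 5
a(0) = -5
First-order linear with linear forcing.
Homogeneous solution: a_h(n) = A·(-5)^n.
Try particular a_p(n) = pn + q. Substituting:
  pn + q = -5(p(n-1) + q) - 7n - 5.
Matching the n-coefficient: p = -5p - 7 ⇒ p = - \frac{7}{6}.
Matching constants: q = 5p - 5q - 5 ⇒ q = - \frac{65}{36}.
General: a(n) = A·(-5)^n - \frac{7 n}{6} - \frac{65}{36}.
Apply a(0) = -5: A - \frac{65}{36} = -5 ⇒ A = - \frac{115}{36}.
So a(n) = - \frac{115 \left(-5\right)^{n}}{36} - \frac{7 n}{6} - \frac{65}{36}.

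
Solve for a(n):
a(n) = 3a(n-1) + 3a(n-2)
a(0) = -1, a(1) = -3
Characteristic equation: x² - 3x - 3 = 0.
Discriminant Δ = (3)² + 4·(3) = 21.
Roots r₁,₂ = (3 ± √21)/2, so r₁ = \frac{3}{2} + \frac{\sqrt{21}}{2}, r₂ = \frac{3}{2} - \frac{\sqrt{21}}{2}.
General solution: a(n) = A·r₁^n + B·r₂^n.
From the initial conditions, A + B = -1 and r₁A + r₂B = -3.
Since r₁ - r₂ = √21: A = (-3 - (-1)r₂)/√21 = - \frac{1}{2} - \frac{\sqrt{21}}{14}, and B = -1 - A = - \frac{1}{2} + \frac{\sqrt{21}}{14}.
So a(n) = \left(- \frac{1}{2} - \frac{\sqrt{21}}{14}\right)\left(\frac{3}{2} + \frac{\sqrt{21}}{2}\right)^n + \left(- \frac{1}{2} + \frac{\sqrt{21}}{14}\right)\left(\frac{3}{2} - \frac{\sqrt{21}}{2}\right)^n.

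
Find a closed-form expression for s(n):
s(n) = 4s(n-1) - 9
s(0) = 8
First-order linear non-homogeneous.
Homogeneous solution: s_h(n) = A·(4)^n.
Try constant particular solution s_p = K: K = 4K - 9 ⇒ K = 3.
General: s(n) = A·(4)^n + 3.
Apply s(0) = 8: A + 3 = 8 ⇒ A = 5.
So s(n) = 5 \cdot 4^{n} + 3.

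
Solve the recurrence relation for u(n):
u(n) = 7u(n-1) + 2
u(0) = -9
First-order linear non-homogeneous.
Homogeneous solution: u_h(n) = A·(7)^n.
Try constant particular solution u_p = K: K = 7K + 2 ⇒ K = - \frac{1}{3}.
General: u(n) = A·(7)^n - \frac{1}{3}.
Apply u(0) = -9: A - \frac{1}{3} = -9 ⇒ A = - \frac{26}{3}.
So u(n) = - \frac{26 \cdot 7^{n}}{3} - \frac{1}{3}.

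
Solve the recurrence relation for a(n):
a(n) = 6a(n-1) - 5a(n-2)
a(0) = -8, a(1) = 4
Characteristic equation: x² - 6x + 5 = 0, which factors as (x - (5))(x - (1)) = 0.
Roots r₁ = 5, r₂ = 1 (distinct).
General solution: a(n) = A·(5)^n + B·(1)^n.
From a(0) = -8: A + B = -8.
From a(1) = 4: 5A + B = 4.
Solving: A = 3, B = -11.
So a(n) = 3 \cdot 5^{n} - 11.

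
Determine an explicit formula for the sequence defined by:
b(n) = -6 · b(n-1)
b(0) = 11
Pure geometric recurrence with ratio -6.
By induction b(n) = b(0) · (-6)^n = 11 \left(-6\right)^{n}.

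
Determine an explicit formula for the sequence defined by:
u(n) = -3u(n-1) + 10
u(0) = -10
First-order linear non-homogeneous.
Homogeneous solution: u_h(n) = A·(-3)^n.
Try constant particular solution u_p = K: K = -3K + 10 ⇒ K = \frac{5}{2}.
General: u(n) = A·(-3)^n + \frac{5}{2}.
Apply u(0) = -10: A + \frac{5}{2} = -10 ⇒ A = - \frac{25}{2}.
So u(n) = \frac{5}{2} - \frac{25 \left(-3\right)^{n}}{2}.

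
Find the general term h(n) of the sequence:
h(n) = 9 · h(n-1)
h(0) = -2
Pure geometric recurrence with ratio 9.
By induction h(n) = h(0) · (9)^n = - 2 \cdot 9^{n}.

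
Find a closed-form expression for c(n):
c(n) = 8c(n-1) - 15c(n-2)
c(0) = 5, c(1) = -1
Characteristic equation: x² - 8x + 15 = 0, which factors as (x - (3))(x - (5)) = 0.
Roots r₁ = 3, r₂ = 5 (distinct).
General solution: c(n) = A·(3)^n + B·(5)^n.
From c(0) = 5: A + B = 5.
From c(1) = -1: 3A + 5B = -1.
Solving: A = 13, B = -8.
So c(n) = 13 \cdot 3^{n} - 8 \cdot 5^{n}.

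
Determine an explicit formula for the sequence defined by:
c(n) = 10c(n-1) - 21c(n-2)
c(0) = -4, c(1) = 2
Characteristic equation: x² - 10x + 21 = 0, which factors as (x - (7))(x - (3)) = 0.
Roots r₁ = 7, r₂ = 3 (distinct).
General solution: c(n) = A·(7)^n + B·(3)^n.
From c(0) = -4: A + B = -4.
From c(1) = 2: 7A + 3B = 2.
Solving: A = \frac{7}{2}, B = - \frac{15}{2}.
So c(n) = - \frac{15 \cdot 3^{n}}{2} + \frac{7 \cdot 7^{n}}{2}.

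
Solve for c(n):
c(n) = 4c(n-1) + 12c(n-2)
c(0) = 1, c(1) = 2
Characteristic equation: x² - 4x - 12 = 0, which factors as (x - (6))(x - (-2)) = 0.
Roots r₁ = 6, r₂ = -2 (distinct).
General solution: c(n) = A·(6)^n + B·(-2)^n.
From c(0) = 1: A + B = 1.
From c(1) = 2: 6A - 2B = 2.
Solving: A = \frac{1}{2}, B = \frac{1}{2}.
So c(n) = \frac{\left(-2\right)^{n}}{2} + \frac{6^{n}}{2}.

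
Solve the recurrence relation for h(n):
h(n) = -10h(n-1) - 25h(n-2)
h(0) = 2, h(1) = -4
Characteristic equation: x² + 10x + 25 = 0, which is (x - (-5))².
Repeated root r = -5.
General solution: h(n) = (A + Bn)·(-5)^n.
From h(0) = 2: A = 2.
From h(1) = -4: (A + B)·(-5) = -4 ⇒ B = - \frac{6}{5}.
So h(n) = \left(2 - \frac{6 n}{5}\right) \cdot (-5)^n.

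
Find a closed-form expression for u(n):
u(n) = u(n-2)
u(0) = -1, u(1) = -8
Characteristic equation: x² - 1 = 0, which factors as (x - (-1))(x - (1)) = 0.
Roots r₁ = -1, r₂ = 1 (distinct).
General solution: u(n) = A·(-1)^n + B·(1)^n.
From u(0) = -1: A + B = -1.
From u(1) = -8: -A + B = -8.
Solving: A = \frac{7}{2}, B = - \frac{9}{2}.
So u(n) = \frac{7 \left(-1\right)^{n}}{2} - \frac{9}{2}.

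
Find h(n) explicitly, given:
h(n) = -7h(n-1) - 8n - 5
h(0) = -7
First-order linear with linear forcing.
Homogeneous solution: h_h(n) = A·(-7)^n.
Try particular h_p(n) = pn + q. Substituting:
  pn + q = -7(p(n-1) + q) - 8n - 5.
Matching the n-coefficient: p = -7p - 8 ⇒ p = -1.
Matching constants: q = 7p - 7q - 5 ⇒ q = - \frac{3}{2}.
General: h(n) = A·(-7)^n - n - \frac{3}{2}.
Apply h(0) = -7: A - \frac{3}{2} = -7 ⇒ A = - \frac{11}{2}.
So h(n) = - \frac{11 \left(-7\right)^{n}}{2} - n - \frac{3}{2}.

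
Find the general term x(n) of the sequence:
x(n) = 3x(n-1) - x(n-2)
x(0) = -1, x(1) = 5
Characteristic equation: x² - 3x + 1 = 0.
Discriminant Δ = (3)² + 4·(-1) = 5.
Roots r₁,₂ = (3 ± √5)/2, so r₁ = \frac{\sqrt{5}}{2} + \frac{3}{2}, r₂ = \frac{3}{2} - \frac{\sqrt{5}}{2}.
General solution: x(n) = A·r₁^n + B·r₂^n.
From the initial conditions, A + B = -1 and r₁A + r₂B = 5.
Since r₁ - r₂ = √5: A = (5 - (-1)r₂)/√5 = - \frac{1}{2} + \frac{13 \sqrt{5}}{10}, and B = -1 - A = - \frac{13 \sqrt{5}}{10} - \frac{1}{2}.
So x(n) = \left(- \frac{1}{2} + \frac{13 \sqrt{5}}{10}\right)\left(\frac{\sqrt{5}}{2} + \frac{3}{2}\right)^n + \left(- \frac{13 \sqrt{5}}{10} - \frac{1}{2}\right)\left(\frac{3}{2} - \frac{\sqrt{5}}{2}\right)^n.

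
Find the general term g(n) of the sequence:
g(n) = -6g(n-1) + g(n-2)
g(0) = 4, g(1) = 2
Characteristic equation: x² + 6x - 1 = 0.
Discriminant Δ = (-6)² + 4·(1) = 40.
Roots r₁,₂ = (-6 ± √40)/2, so r₁ = -3 + \sqrt{10}, r₂ = - \sqrt{10} - 3.
General solution: g(n) = A·r₁^n + B·r₂^n.
From the initial conditions, A + B = 4 and r₁A + r₂B = 2.
Since r₁ - r₂ = √40: A = (2 - (4)r₂)/√40 = 2 + \frac{7 \sqrt{10}}{10}, and B = 4 - A = 2 - \frac{7 \sqrt{10}}{10}.
So g(n) = \left(2 + \frac{7 \sqrt{10}}{10}\right)\left(-3 + \sqrt{10}\right)^n + \left(2 - \frac{7 \sqrt{10}}{10}\right)\left(- \sqrt{10} - 3\right)^n.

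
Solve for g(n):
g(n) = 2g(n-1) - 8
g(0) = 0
First-order linear non-homogeneous.
Homogeneous solution: g_h(n) = A·(2)^n.
Try constant particular solution g_p = K: K = 2K - 8 ⇒ K = 8.
General: g(n) = A·(2)^n + 8.
Apply g(0) = 0: A + 8 = 0 ⇒ A = -8.
So g(n) = 8 - 8 \cdot 2^{n}.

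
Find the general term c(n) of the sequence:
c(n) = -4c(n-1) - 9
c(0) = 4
First-order linear non-homogeneous.
Homogeneous solution: c_h(n) = A·(-4)^n.
Try constant particular solution c_p = K: K = -4K - 9 ⇒ K = - \frac{9}{5}.
General: c(n) = A·(-4)^n - \frac{9}{5}.
Apply c(0) = 4: A - \frac{9}{5} = 4 ⇒ A = \frac{29}{5}.
So c(n) = \frac{29 \left(-4\right)^{n}}{5} - \frac{9}{5}.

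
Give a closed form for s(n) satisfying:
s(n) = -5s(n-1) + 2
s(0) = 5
First-order linear non-homogeneous.
Homogeneous solution: s_h(n) = A·(-5)^n.
Try constant particular solution s_p = K: K = -5K + 2 ⇒ K = \frac{1}{3}.
General: s(n) = A·(-5)^n + \frac{1}{3}.
Apply s(0) = 5: A + \frac{1}{3} = 5 ⇒ A = \frac{14}{3}.
So s(n) = \frac{14 \left(-5\right)^{n}}{3} + \frac{1}{3}.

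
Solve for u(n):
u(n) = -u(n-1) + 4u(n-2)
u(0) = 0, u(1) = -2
Characteristic equation: x² + x - 4 = 0.
Discriminant Δ = (-1)² + 4·(4) = 17.
Roots r₁,₂ = (-1 ± √17)/2, so r₁ = - \frac{1}{2} + \frac{\sqrt{17}}{2}, r₂ = - \frac{\sqrt{17}}{2} - \frac{1}{2}.
General solution: u(n) = A·r₁^n + B·r₂^n.
From the initial conditions, A + B = 0 and r₁A + r₂B = -2.
Since r₁ - r₂ = √17: A = (-2 - (0)r₂)/√17 = - \frac{2 \sqrt{17}}{17}, and B = 0 - A = \frac{2 \sqrt{17}}{17}.
So u(n) = \left(- \frac{2 \sqrt{17}}{17}\right)\left(- \frac{1}{2} + \frac{\sqrt{17}}{2}\right)^n + \left(\frac{2 \sqrt{17}}{17}\right)\left(- \frac{\sqrt{17}}{2} - \frac{1}{2}\right)^n.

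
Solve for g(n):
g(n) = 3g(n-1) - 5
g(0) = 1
First-order linear non-homogeneous.
Homogeneous solution: g_h(n) = A·(3)^n.
Try constant particular solution g_p = K: K = 3K - 5 ⇒ K = \frac{5}{2}.
General: g(n) = A·(3)^n + \frac{5}{2}.
Apply g(0) = 1: A + \frac{5}{2} = 1 ⇒ A = - \frac{3}{2}.
So g(n) = \frac{5}{2} - \frac{3 \cdot 3^{n}}{2}.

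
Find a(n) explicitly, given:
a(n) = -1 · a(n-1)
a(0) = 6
Pure geometric recurrence with ratio -1.
By induction a(n) = a(0) · (-1)^n = 6 \left(-1\right)^{n}.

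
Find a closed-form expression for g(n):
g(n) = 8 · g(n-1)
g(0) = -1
Pure geometric recurrence with ratio 8.
By induction g(n) = g(0) · (8)^n = - 8^{n}.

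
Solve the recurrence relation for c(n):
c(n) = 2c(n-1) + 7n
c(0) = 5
First-order linear with linear forcing.
Homogeneous solution: c_h(n) = A·(2)^n.
Try particular c_p(n) = pn + q. Substituting:
  pn + q = 2(p(n-1) + q) + 7n.
Matching the n-coefficient: p = 2p + 7 ⇒ p = -7.
Matching constants: q = -2p + 2q ⇒ q = -14.
General: c(n) = A·(2)^n - 7 n - 14.
Apply c(0) = 5: A - 14 = 5 ⇒ A = 19.
So c(n) = 19 \cdot 2^{n} - 7 n - 14.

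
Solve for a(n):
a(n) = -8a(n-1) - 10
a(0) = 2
First-order linear non-homogeneous.
Homogeneous solution: a_h(n) = A·(-8)^n.
Try constant particular solution a_p = K: K = -8K - 10 ⇒ K = - \frac{10}{9}.
General: a(n) = A·(-8)^n - \frac{10}{9}.
Apply a(0) = 2: A - \frac{10}{9} = 2 ⇒ A = \frac{28}{9}.
So a(n) = \frac{28 \left(-8\right)^{n}}{9} - \frac{10}{9}.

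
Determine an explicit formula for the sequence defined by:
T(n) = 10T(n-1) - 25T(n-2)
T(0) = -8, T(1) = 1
Characteristic equation: x² - 10x + 25 = 0, which is (x - (5))².
Repeated root r = 5.
General solution: T(n) = (A + Bn)·(5)^n.
From T(0) = -8: A = -8.
From T(1) = 1: (A + B)·(5) = 1 ⇒ B = \frac{41}{5}.
So T(n) = \left(\frac{41 n}{5} - 8\right) \cdot (5)^n.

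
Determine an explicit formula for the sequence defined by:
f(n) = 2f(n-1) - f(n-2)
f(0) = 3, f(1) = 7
Characteristic equation: x² - 2x + 1 = 0, which is (x - (1))².
Repeated root r = 1.
General solution: f(n) = (A + Bn)·(1)^n.
From f(0) = 3: A = 3.
From f(1) = 7: (A + B)·(1) = 7 ⇒ B = 4.
So f(n) = \left(4 n + 3\right) \cdot (1)^n.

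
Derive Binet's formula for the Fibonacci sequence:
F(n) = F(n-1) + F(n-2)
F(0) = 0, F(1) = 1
This is the Fibonacci sequence.
Characteristic equation: x² - x - 1 = 0; roots r₁ = \frac{1}{2} + \frac{\sqrt{5}}{2}, r₂ = \frac{1}{2} - \frac{\sqrt{5}}{2}.
General: F(n) = A·r₁^n + B·r₂^n. Solving with F(0)=0, F(1)=1 gives A = \frac{\sqrt{5}}{5}, B = - \frac{\sqrt{5}}{5}.
So F(n) = \frac{2^{- n} \sqrt{5} \left(- \left(1 - \sqrt{5}\right)^{n} + \left(1 + \sqrt{5}\right)^{n}\right)}{5}.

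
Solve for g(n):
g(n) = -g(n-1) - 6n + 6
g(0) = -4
First-order linear with linear forcing.
Homogeneous solution: g_h(n) = A·(-1)^n.
Try particular g_p(n) = pn + q. Substituting:
  pn + q = -(p(n-1) + q) - 6n + 6.
Matching the n-coefficient: p = -p - 6 ⇒ p = -3.
Matching constants: q = p - q + 6 ⇒ q = \frac{3}{2}.
General: g(n) = A·(-1)^n - 3 n + \frac{3}{2}.
Apply g(0) = -4: A + \frac{3}{2} = -4 ⇒ A = - \frac{11}{2}.
So g(n) = - \frac{11 \left(-1\right)^{n}}{2} - 3 n + \frac{3}{2}.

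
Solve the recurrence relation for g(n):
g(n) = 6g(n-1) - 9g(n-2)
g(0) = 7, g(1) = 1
Characteristic equation: x² - 6x + 9 = 0, which is (x - (3))².
Repeated root r = 3.
General solution: g(n) = (A + Bn)·(3)^n.
From g(0) = 7: A = 7.
From g(1) = 1: (A + B)·(3) = 1 ⇒ B = - \frac{20}{3}.
So g(n) = \left(7 - \frac{20 n}{3}\right) \cdot (3)^n.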